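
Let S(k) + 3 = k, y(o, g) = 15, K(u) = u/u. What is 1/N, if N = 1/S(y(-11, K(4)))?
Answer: 12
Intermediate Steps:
K(u) = 1
S(k) = -3 + k
N = 1/12 (N = 1/(-3 + 15) = 1/12 ≈ 0.083333)
1/N = 1/(1/12) = 12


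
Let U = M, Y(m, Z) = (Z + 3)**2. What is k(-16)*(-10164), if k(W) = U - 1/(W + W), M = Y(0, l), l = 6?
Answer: -6588813/8 ≈ -8.2360e+5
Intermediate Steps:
Y(m, Z) = (3 + Z)**2
M = 81 (M = (3 + 6)**2 = 9**2 = 81)
U = 81
k(W) = 81 - 1/(2*W) (k(W) = 81 - 1/(W + W) = 81 - 1/(2*W))
k(-16)*(-10164) = (81 - 1/2/(-16))*(-10164) = (81 - 1/2*(-1/16))*(-10164) = (81 + 1/32)*(-10164) = (2593/32)*(-10164) = -6588813/8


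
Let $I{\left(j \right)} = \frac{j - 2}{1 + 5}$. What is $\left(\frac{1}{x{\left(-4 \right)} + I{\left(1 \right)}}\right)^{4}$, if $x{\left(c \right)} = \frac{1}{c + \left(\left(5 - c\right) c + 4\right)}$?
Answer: $\frac{1679616}{2401} \approx 699.55$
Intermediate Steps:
$I{\left(j \right)} = - \frac{1}{3} + \frac{j}{6}$ ($I{\left(j \right)} = \frac{-2 + j}{6} = \left(-2 + j\right) \frac{1}{6} = - \frac{1}{3} + \frac{j}{6}$)
$x{\left(c \right)} = \frac{1}{4 + c + c \left(5 - c\right)}$ ($x{\left(c \right)} = \frac{1}{c + \left(c \left(5 - c\right) + 4\right)} = \frac{1}{c + \left(4 + c \left(5 - c\right)\right)} = \frac{1}{4 + c + c \left(5 - c\right)}$)
$\left(\frac{1}{x{\left(-4 \right)} + I{\left(1 \right)}}\right)^{4} = \left(\frac{1}{\frac{1}{4 - \left(-4\right)^{2} + 6 \left(-4\right)} + \left(- \frac{1}{3} + \frac{1}{6} \cdot 1\right)}\right)^{4} = \left(\frac{1}{\frac{1}{4 - 16 - 24} + \left(- \frac{1}{3} + \frac{1}{6}\right)}\right)^{4} = \left(\frac{1}{\frac{1}{4 - 16 - 24} - \frac{1}{6}}\right)^{4} = \left(\frac{1}{\frac{1}{-36} - \frac{1}{6}}\right)^{4} = \left(\frac{1}{- \frac{1}{36} - \frac{1}{6}}\right)^{4} = \left(\frac{1}{- \frac{7}{36}}\right)^{4} = \left(- \frac{36}{7}\right)^{4} = \frac{1679616}{2401}$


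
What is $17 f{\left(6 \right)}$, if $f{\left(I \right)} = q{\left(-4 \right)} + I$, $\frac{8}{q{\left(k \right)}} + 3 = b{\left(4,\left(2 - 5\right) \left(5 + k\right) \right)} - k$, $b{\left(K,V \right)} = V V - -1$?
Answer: $\frac{1258}{11} \approx 114.36$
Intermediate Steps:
$b{\left(K,V \right)} = 1 + V^{2}$ ($b{\left(K,V \right)} = V^{2} + 1 = 1 + V^{2}$)
$q{\left(k \right)} = \frac{8}{-2 + \left(-15 - 3 k\right)^{2} - k}$ ($q{\left(k \right)} = \frac{8}{-3 - \left(-1 + k - \left(2 - 5\right)^{2} \left(5 + k\right)^{2}\right)} = \frac{8}{-3 - \left(-1 + k - 9 \left(5 + k\right)^{2}\right)} = \frac{8}{-3 - \left(-1 + k - \left(-15 - 3 k\right)^{2}\right)} = \frac{8}{-3 + \left(1 + \left(-15 - 3 k\right)^{2} - k\right)} = \frac{8}{-2 + \left(-15 - 3 k\right)^{2} - k}$)
$f{\left(I \right)} = \frac{8}{11} + I$ ($f{\left(I \right)} = \frac{8}{223 + 9 \left(-4\right)^{2} + 89 \left(-4\right)} + I = \frac{8}{223 + 9 \cdot 16 - 356} + I = \frac{8}{223 + 144 - 356} + I = \frac{8}{11} + I$)
$17 f{\left(6 \right)} = 17 \left(\frac{8}{11} + 6\right) = 17 \cdot \frac{74}{11} = \frac{1258}{11}$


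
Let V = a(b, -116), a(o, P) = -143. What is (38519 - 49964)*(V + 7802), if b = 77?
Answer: -87657255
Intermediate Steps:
V = -143
(38519 - 49964)*(V + 7802) = (38519 - 49964)*(-143 + 7802) = -11445*7659 = -87657255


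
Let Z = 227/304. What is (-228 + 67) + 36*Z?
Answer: -10193/76 ≈ -134.12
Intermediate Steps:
Z = 227/304 (Z = 227*(1/304) = 227/304 ≈ 0.74671)
(-228 + 67) + 36*Z = (-228 + 67) + 36*(227/304) = -161 + 2043/76 = -10193/76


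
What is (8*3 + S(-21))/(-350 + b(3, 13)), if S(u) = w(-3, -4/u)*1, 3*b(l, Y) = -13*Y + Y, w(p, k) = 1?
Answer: -25/402 ≈ -0.062189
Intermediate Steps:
b(l, Y) = -4*Y (b(l, Y) = (-13*Y + Y)/3 = (-12*Y)/3 = -4*Y)
S(u) = 1 (S(u) = 1*1 = 1)
(8*3 + S(-21))/(-350 + b(3, 13)) = (8*3 + 1)/(-350 - 4*13) = (24 + 1)/(-350 - 52) = 25/(-402) = 25*(-1/402) = -25/402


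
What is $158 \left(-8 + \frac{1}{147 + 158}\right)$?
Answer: $- \frac{385362}{305} \approx -1263.5$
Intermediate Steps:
$158 \left(-8 + \frac{1}{147 + 158}\right) = 158 \left(-8 + \frac{1}{305}\right) = 158 \left(- \frac{2439}{305}\right) = - \frac{385362}{305}$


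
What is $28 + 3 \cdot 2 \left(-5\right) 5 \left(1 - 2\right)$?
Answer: $178$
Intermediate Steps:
$28 + 3 \cdot 2 \left(-5\right) 5 \left(1 - 2\right) = 28 + 3 \left(-10\right) 5 \left(-1\right) = 28 - -150 = 28 + 150 = 178$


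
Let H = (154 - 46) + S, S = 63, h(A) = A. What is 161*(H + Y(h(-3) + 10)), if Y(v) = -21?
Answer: 24150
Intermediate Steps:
H = 171 (H = (154 - 46) + 63 = 108 + 63 = 171)
161*(H + Y(h(-3) + 10)) = 161*(171 - 21) = 161*150 = 24150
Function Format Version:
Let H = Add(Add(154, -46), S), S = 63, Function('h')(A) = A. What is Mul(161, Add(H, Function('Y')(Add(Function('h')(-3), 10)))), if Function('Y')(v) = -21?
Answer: 24150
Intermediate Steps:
H = 171 (H = Add(Add(154, -46), 63) = Add(108, 63) = 171)
Mul(161, Add(H, Function('Y')(Add(Function('h')(-3), 10)))) = Mul(161, Add(171, -21)) = Mul(161, 150) = 24150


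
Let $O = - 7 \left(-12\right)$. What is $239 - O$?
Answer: $155$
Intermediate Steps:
$O = 84$ ($O = \left(-1\right) \left(-84\right) = 84$)
$239 - O = 239 - 84 = 155$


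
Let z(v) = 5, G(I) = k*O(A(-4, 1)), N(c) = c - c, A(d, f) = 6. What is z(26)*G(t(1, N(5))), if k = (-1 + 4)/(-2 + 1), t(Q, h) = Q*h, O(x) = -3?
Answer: 45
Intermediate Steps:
N(c) = 0
k = -3 (k = 3/(-1) = 3*(-1) = -3)
G(I) = 9 (G(I) = -3*(-3) = 9)
z(26)*G(t(1, N(5))) = 5*9 = 45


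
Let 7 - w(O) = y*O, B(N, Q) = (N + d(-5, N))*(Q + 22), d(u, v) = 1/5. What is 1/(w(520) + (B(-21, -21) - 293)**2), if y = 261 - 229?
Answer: 25/2045936 ≈ 1.2219e-5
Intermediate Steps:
d(u, v) = 1/5
B(N, Q) = (22 + Q)*(1/5 + N) (B(N, Q) = (N + 1/5)*(Q + 22) = (1/5 + N)*(22 + Q) = (22 + Q)*(1/5 + N))
y = 32
w(O) = 7 - 32*O
1/(w(520) + (B(-21, -21) - 293)**2) = 1/((7 - 32*520) + ((22/5 + 22*(-21) + (1/5)*(-21) - 21*(-21)) - 293)**2) = 1/((7 - 16640) + ((22/5 - 462 - 21/5 + 441) - 293)**2) = 1/(-16633 + (-104/5 - 293)**2) = 1/(-16633 + (-1569/5)**2) = 1/(-16633 + 2461761/25) = 1/(2045936/25) = 25/2045936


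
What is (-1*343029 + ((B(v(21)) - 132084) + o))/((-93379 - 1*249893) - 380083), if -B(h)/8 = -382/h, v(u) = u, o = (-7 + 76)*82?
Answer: 9855499/15190455 ≈ 0.64880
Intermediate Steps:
o = 5658 (o = 69*82 = 5658)
B(h) = 3056/h (B(h) = -(-3056)/h = 3056/h)
(-1*343029 + ((B(v(21)) - 132084) + o))/((-93379 - 1*249893) - 380083) = (-1*343029 + ((3056/21 - 132084) + 5658))/((-93379 - 1*249893) - 380083) = (-343029 + ((3056*(1/21) - 132084) + 5658))/((-93379 - 249893) - 380083) = (-343029 + ((3056/21 - 132084) + 5658))/(-343272 - 380083) = (-343029 + (-2770708/21 + 5658))/(-723355) = (-343029 - 2651890/21)*(-1/723355) = -9855499/21*(-1/723355) = 9855499/15190455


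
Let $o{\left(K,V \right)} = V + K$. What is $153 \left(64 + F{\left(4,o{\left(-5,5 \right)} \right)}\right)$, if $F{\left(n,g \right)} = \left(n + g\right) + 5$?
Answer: $11169$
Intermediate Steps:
$o{\left(K,V \right)} = K + V$
$F{\left(n,g \right)} = 5 + g + n$ ($F{\left(n,g \right)} = \left(g + n\right) + 5 = 5 + g + n$)
$153 \left(64 + F{\left(4,o{\left(-5,5 \right)} \right)}\right) = 153 \left(64 + \left(5 + \left(-5 + 5\right) + 4\right)\right) = 153 \left(64 + \left(5 + 0 + 4\right)\right) = 153 \left(64 + 9\right) = 153 \cdot 73 = 11169$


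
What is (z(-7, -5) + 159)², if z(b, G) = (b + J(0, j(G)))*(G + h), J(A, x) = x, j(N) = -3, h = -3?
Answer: 57121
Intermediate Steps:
z(b, G) = (-3 + G)*(-3 + b) (z(b, G) = (b - 3)*(G - 3) = (-3 + b)*(-3 + G) = (-3 + G)*(-3 + b))
(z(-7, -5) + 159)² = ((9 - 3*(-5) - 3*(-7) - 5*(-7)) + 159)² = ((9 + 15 + 21 + 35) + 159)² = (80 + 159)² = 239² = 57121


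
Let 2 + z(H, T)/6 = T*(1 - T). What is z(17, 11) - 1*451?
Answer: -1123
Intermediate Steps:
z(H, T) = -12 + 6*T*(1 - T) (z(H, T) = -12 + 6*(T*(1 - T)) = -12 + 6*T*(1 - T))
z(17, 11) - 1*451 = (-12 - 6*11² + 6*11) - 1*451 = (-12 - 6*121 + 66) - 451 = (-12 - 726 + 66) - 451 = -672 - 451 = -1123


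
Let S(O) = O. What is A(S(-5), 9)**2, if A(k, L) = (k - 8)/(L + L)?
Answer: 169/324 ≈ 0.52160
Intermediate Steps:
A(k, L) = (-8 + k)/(2*L) (A(k, L) = (-8 + k)/((2*L)) = (-8 + k)*(1/(2*L)) = (-8 + k)/(2*L))
A(S(-5), 9)**2 = ((1/2)*(-8 - 5)/9)**2 = ((1/2)*(1/9)*(-13))**2 = (-13/18)**2 = 169/324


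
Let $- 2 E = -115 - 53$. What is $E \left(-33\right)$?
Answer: $-2772$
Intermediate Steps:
$E = 84$ ($E = - \frac{-115 - 53}{2} = \left(- \frac{1}{2}\right) \left(-168\right) = 84$)
$E \left(-33\right) = 84 \left(-33\right) = -2772$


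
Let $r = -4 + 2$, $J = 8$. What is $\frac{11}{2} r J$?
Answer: $-88$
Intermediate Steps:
$r = -2$
$\frac{11}{2} r J = \frac{11}{2} \left(-2\right) 8 = \left(-11\right) 8 = -88$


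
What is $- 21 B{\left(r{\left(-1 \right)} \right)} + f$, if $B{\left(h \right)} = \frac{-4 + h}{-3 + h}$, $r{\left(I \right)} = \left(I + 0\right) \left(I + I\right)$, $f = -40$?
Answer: $-82$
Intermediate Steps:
$r{\left(I \right)} = 2 I^{2}$ ($r{\left(I \right)} = I 2 I = 2 I^{2}$)
$B{\left(h \right)} = \frac{-4 + h}{-3 + h}$
$- 21 B{\left(r{\left(-1 \right)} \right)} + f = - 21 \frac{-4 + 2 \left(-1\right)^{2}}{-3 + 2 \left(-1\right)^{2}} - 40 = - 21 \frac{-4 + 2 \cdot 1}{-3 + 2 \cdot 1} - 40 = - 21 \frac{-4 + 2}{-3 + 2} - 40 = - 21 \frac{1}{-1} \left(-2\right) - 40 = - 21 \left(\left(-1\right) \left(-2\right)\right) - 40 = \left(-21\right) 2 - 40 = -42 - 40 = -82$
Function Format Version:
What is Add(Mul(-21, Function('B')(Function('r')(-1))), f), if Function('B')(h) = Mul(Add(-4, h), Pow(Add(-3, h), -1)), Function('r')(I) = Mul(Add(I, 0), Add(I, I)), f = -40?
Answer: -82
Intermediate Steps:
Function('r')(I) = Mul(2, Pow(I, 2)) (Function('r')(I) = Mul(I, Mul(2, I)) = Mul(2, Pow(I, 2)))
Function('B')(h) = Mul(Pow(Add(-3, h), -1), Add(-4, h))
Add(Mul(-21, Function('B')(Function('r')(-1))), f) = Add(Mul(-21, Mul(Pow(Add(-3, Mul(2, Pow(-1, 2))), -1), Add(-4, Mul(2, Pow(-1, 2))))), -40) = Add(Mul(-21, Mul(Pow(Add(-3, Mul(2, 1)), -1), Add(-4, Mul(2, 1)))), -40) = Add(Mul(-21, Mul(Pow(Add(-3, 2), -1), Add(-4, 2))), -40) = Add(Mul(-21, Mul(Pow(-1, -1), -2)), -40) = Add(Mul(-21, Mul(-1, -2)), -40) = Add(Mul(-21, 2), -40) = Add(-42, -40) = -82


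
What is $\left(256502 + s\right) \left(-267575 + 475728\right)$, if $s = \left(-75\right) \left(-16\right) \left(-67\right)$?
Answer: $36656159606$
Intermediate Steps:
$s = -80400$ ($s = 1200 \left(-67\right) = -80400$)
$\left(256502 + s\right) \left(-267575 + 475728\right) = \left(256502 - 80400\right) \left(-267575 + 475728\right) = 176102 \cdot 208153 = 36656159606$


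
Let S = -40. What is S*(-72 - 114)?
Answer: 7440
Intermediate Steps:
S*(-72 - 114) = -40*(-72 - 114) = -40*(-186) = 7440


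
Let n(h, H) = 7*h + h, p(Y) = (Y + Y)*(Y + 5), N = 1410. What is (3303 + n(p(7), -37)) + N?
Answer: 6057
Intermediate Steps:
p(Y) = 2*Y*(5 + Y) (p(Y) = (2*Y)*(5 + Y) = 2*Y*(5 + Y))
n(h, H) = 8*h
(3303 + n(p(7), -37)) + N = (3303 + 8*(2*7*(5 + 7))) + 1410 = (3303 + 8*(2*7*12)) + 1410 = (3303 + 8*168) + 1410 = (3303 + 1344) + 1410 = 4647 + 1410 = 6057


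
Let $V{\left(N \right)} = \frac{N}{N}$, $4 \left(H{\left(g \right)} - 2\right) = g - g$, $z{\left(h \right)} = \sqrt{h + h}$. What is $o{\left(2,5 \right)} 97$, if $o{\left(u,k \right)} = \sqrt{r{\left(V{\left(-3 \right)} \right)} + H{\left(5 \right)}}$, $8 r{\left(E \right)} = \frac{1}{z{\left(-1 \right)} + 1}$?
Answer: $\frac{97 \sqrt{2} \sqrt{\frac{17 + 16 i \sqrt{2}}{1 + i \sqrt{2}}}}{4} \approx 138.61 - 1.9999 i$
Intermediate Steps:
$z{\left(h \right)} = \sqrt{2} \sqrt{h}$ ($z{\left(h \right)} = \sqrt{2 h} = \sqrt{2} \sqrt{h}$)
$H{\left(g \right)} = 2$ ($H{\left(g \right)} = 2 + \frac{g - g}{4} = 2 + \frac{1}{4} \cdot 0 = 2 + 0 = 2$)
$V{\left(N \right)} = 1$
$r{\left(E \right)} = \frac{1}{8 \left(1 + i \sqrt{2}\right)}$ ($r{\left(E \right)} = \frac{1}{8 \left(\sqrt{2} \sqrt{-1} + 1\right)} = \frac{1}{8 \left(\sqrt{2} i + 1\right)} = \frac{1}{8 \left(i \sqrt{2} + 1\right)} = \frac{1}{8 \left(1 + i \sqrt{2}\right)}$)
$o{\left(u,k \right)} = \sqrt{\frac{49}{24} - \frac{i \sqrt{2}}{24}}$ ($o{\left(u,k \right)} = \sqrt{\left(\frac{1}{24} - \frac{i \sqrt{2}}{24}\right) + 2} = \sqrt{\frac{49}{24} - \frac{i \sqrt{2}}{24}}$)
$o{\left(2,5 \right)} 97 = \frac{\sqrt{2} \sqrt{\frac{17 + 16 i \sqrt{2}}{1 + i \sqrt{2}}}}{4} \cdot 97 = \frac{97 \sqrt{2} \sqrt{\frac{17 + 16 i \sqrt{2}}{1 + i \sqrt{2}}}}{4}$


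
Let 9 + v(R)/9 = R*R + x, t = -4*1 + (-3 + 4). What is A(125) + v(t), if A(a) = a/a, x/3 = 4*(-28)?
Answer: -3023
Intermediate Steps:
t = -3 (t = -4 + 1 = -3)
x = -336 (x = 3*(4*(-28)) = 3*(-112) = -336)
A(a) = 1
v(R) = -3105 + 9*R**2 (v(R) = -81 + 9*(R*R - 336) = -81 + 9*(R**2 - 336) = -81 + 9*(-336 + R**2) = -81 + (-3024 + 9*R**2) = -3105 + 9*R**2)
A(125) + v(t) = 1 + (-3105 + 9*(-3)**2) = 1 + (-3105 + 9*9) = 1 + (-3105 + 81) = 1 - 3024 = -3023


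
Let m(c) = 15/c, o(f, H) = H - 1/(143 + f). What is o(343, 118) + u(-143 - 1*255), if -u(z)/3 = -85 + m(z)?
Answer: 18042529/48357 ≈ 373.11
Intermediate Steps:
u(z) = 255 - 45/z (u(z) = -3*(-85 + 15/z) = 255 - 45/z)
o(343, 118) + u(-143 - 1*255) = (-1 + 143*118 + 118*343)/(143 + 343) + (255 - 45/(-143 - 1*255)) = (-1 + 16874 + 40474)/486 + (255 - 45/(-143 - 255)) = (1/486)*57347 + (255 - 45/(-398)) = 57347/486 + (255 - 45*(-1/398)) = 57347/486 + (255 + 45/398) = 57347/486 + 101535/398 = 18042529/48357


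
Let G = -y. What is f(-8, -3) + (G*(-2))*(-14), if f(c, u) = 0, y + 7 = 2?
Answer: 140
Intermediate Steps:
y = -5 (y = -7 + 2 = -5)
G = 5 (G = -1*(-5) = 5)
f(-8, -3) + (G*(-2))*(-14) = 0 + (5*(-2))*(-14) = 0 - 10*(-14) = 0 + 140 = 140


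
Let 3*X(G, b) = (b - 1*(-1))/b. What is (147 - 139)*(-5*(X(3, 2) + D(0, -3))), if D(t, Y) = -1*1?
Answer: 20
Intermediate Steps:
D(t, Y) = -1
X(G, b) = (1 + b)/(3*b) (X(G, b) = ((b - 1*(-1))/b)/3 = ((b + 1)/b)/3 = ((1 + b)/b)/3 = (1 + b)/(3*b))
(147 - 139)*(-5*(X(3, 2) + D(0, -3))) = (147 - 139)*(-5*((⅓)*(1 + 2)/2 - 1)) = 8*(-5*((⅓)*(½)*3 - 1)) = 8*(-5*(½ - 1)) = 8*(-5*(-½)) = 8*(5/2) = 20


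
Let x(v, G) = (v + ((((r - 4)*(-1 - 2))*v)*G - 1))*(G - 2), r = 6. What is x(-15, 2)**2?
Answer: 0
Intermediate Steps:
x(v, G) = (-2 + G)*(-1 + v - 6*G*v) (x(v, G) = (v + ((((6 - 4)*(-1 - 2))*v)*G - 1))*(G - 2) = (v + (((2*(-3))*v)*G - 1))*(-2 + G) = (v + ((-6*v)*G - 1))*(-2 + G) = (v + (-6*G*v - 1))*(-2 + G) = (v + (-1 - 6*G*v))*(-2 + G) = (-1 + v - 6*G*v)*(-2 + G) = (-2 + G)*(-1 + v - 6*G*v))
x(-15, 2)**2 = (2 - 1*2 - 2*(-15) - 6*(-15)*2**2 + 13*2*(-15))**2 = (2 - 2 + 30 - 6*(-15)*4 - 390)**2 = (2 - 2 + 30 + 360 - 390)**2 = 0**2 = 0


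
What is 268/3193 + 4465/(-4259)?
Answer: -13115333/13598987 ≈ -0.96443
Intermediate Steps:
268/3193 + 4465/(-4259) = 268*(1/3193) + 4465*(-1/4259) = 268/3193 - 4465/4259 = -13115333/13598987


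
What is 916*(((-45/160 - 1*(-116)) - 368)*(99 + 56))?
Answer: -286551135/8 ≈ -3.5819e+7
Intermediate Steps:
916*(((-45/160 - 1*(-116)) - 368)*(99 + 56)) = 916*(((-45*1/160 + 116) - 368)*155) = 916*(((-9/32 + 116) - 368)*155) = 916*((3703/32 - 368)*155) = 916*(-8073/32*155) = 916*(-1251315/32) = -286551135/8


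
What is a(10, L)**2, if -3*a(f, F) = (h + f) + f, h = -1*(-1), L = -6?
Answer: 49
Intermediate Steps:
h = 1
a(f, F) = -1/3 - 2*f/3 (a(f, F) = -((1 + f) + f)/3 = -(1 + 2*f)/3 = -1/3 - 2*f/3)
a(10, L)**2 = (-1/3 - 2/3*10)**2 = (-1/3 - 20/3)**2 = (-7)**2 = 49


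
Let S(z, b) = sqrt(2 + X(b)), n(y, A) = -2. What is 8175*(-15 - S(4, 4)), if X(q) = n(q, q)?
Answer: -122625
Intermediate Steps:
X(q) = -2
S(z, b) = 0 (S(z, b) = sqrt(2 - 2) = sqrt(0) = 0)
8175*(-15 - S(4, 4)) = 8175*(-15 - 1*0) = 8175*(-15 + 0) = 8175*(-15) = -122625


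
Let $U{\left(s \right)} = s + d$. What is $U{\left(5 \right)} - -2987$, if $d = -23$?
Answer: $2969$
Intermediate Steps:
$U{\left(s \right)} = -23 + s$ ($U{\left(s \right)} = s - 23 = -23 + s$)
$U{\left(5 \right)} - -2987 = \left(-23 + 5\right) - -2987 = -18 + 2987 = 2969$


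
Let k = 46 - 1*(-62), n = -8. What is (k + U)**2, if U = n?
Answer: 10000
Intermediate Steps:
U = -8
k = 108 (k = 46 + 62 = 108)
(k + U)**2 = (108 - 8)**2 = 100**2 = 10000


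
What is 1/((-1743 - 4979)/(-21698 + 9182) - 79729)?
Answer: -6258/498940721 ≈ -1.2543e-5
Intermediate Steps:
1/((-1743 - 4979)/(-21698 + 9182) - 79729) = 1/(-6722/(-12516) - 79729) = 1/(-6722*(-1/12516) - 79729) = 1/(3361/6258 - 79729) = 1/(-498940721/6258) = -6258/498940721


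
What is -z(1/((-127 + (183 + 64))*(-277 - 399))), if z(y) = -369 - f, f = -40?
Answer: 329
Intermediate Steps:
z(y) = -329 (z(y) = -369 - 1*(-40) = -369 + 40 = -329)
-z(1/((-127 + (183 + 64))*(-277 - 399))) = -1*(-329) = 329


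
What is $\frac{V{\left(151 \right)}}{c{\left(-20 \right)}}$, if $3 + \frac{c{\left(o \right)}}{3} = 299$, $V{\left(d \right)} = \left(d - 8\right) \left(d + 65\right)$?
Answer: $\frac{1287}{37} \approx 34.784$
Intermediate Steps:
$V{\left(d \right)} = \left(-8 + d\right) \left(65 + d\right)$
$c{\left(o \right)} = 888$ ($c{\left(o \right)} = -9 + 3 \cdot 299 = -9 + 897 = 888$)
$\frac{V{\left(151 \right)}}{c{\left(-20 \right)}} = \frac{-520 + 151^{2} + 57 \cdot 151}{888} = \left(-520 + 22801 + 8607\right) \frac{1}{888} = 30888 \cdot \frac{1}{888} = \frac{1287}{37}$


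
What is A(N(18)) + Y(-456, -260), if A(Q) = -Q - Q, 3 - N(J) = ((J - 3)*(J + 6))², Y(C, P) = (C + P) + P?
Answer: 258218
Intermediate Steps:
Y(C, P) = C + 2*P
N(J) = 3 - (-3 + J)²*(6 + J)² (N(J) = 3 - ((J - 3)*(J + 6))² = 3 - ((-3 + J)*(6 + J))² = 3 - (-3 + J)²*(6 + J)²)
A(Q) = -2*Q
A(N(18)) + Y(-456, -260) = -2*(3 - (-3 + 18)²*(6 + 18)²) + (-456 + 2*(-260)) = -2*(3 - 1*15²*24²) + (-456 - 520) = -2*(3 - 1*225*576) - 976 = -2*(3 - 129600) - 976 = -2*(-129597) - 976 = 259194 - 976 = 258218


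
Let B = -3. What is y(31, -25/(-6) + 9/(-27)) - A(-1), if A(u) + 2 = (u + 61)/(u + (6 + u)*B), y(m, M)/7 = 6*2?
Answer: 359/4 ≈ 89.750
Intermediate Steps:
y(m, M) = 84 (y(m, M) = 7*(6*2) = 7*12 = 84)
A(u) = -2 + (61 + u)/(-18 - 2*u) (A(u) = -2 + (u + 61)/(u + (6 + u)*(-3)) = -2 + (61 + u)/(u + (-18 - 3*u)) = -2 + (61 + u)/(-18 - 2*u))
y(31, -25/(-6) + 9/(-27)) - A(-1) = 84 - (-97 - 5*(-1))/(2*(9 - 1)) = 84 - (-97 + 5)/(2*8) = 84 - (-92)/(2*8) = 84 - 1*(-23/4) = 84 + 23/4 = 359/4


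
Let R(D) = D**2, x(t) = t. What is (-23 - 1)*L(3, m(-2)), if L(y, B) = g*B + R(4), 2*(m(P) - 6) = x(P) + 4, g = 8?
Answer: -1728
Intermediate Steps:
m(P) = 8 + P/2 (m(P) = 6 + (P + 4)/2 = 6 + (4 + P)/2 = 6 + (2 + P/2) = 8 + P/2)
L(y, B) = 16 + 8*B (L(y, B) = 8*B + 4**2 = 8*B + 16 = 16 + 8*B)
(-23 - 1)*L(3, m(-2)) = (-23 - 1)*(16 + 8*(8 + (1/2)*(-2))) = -24*(16 + 8*(8 - 1)) = -24*(16 + 8*7) = -24*(16 + 56) = -24*72 = -1728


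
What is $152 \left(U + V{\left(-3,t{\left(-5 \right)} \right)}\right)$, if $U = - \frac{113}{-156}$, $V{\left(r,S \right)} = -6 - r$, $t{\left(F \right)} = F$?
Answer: $- \frac{13490}{39} \approx -345.9$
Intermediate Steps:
$U = \frac{113}{156}$ ($U = \left(-113\right) \left(- \frac{1}{156}\right) = \frac{113}{156} \approx 0.72436$)
$152 \left(U + V{\left(-3,t{\left(-5 \right)} \right)}\right) = 152 \left(\frac{113}{156} - 3\right) = 152 \left(- \frac{355}{156}\right) = - \frac{13490}{39}$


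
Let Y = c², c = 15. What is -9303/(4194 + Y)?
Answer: -3101/1473 ≈ -2.1052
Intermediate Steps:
Y = 225 (Y = 15² = 225)
-9303/(4194 + Y) = -9303/(4194 + 225) = -9303/4419 = -9303*1/4419 = -3101/1473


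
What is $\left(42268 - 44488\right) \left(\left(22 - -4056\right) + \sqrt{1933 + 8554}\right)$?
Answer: $-9053160 - 2220 \sqrt{10487} \approx -9.2805 \cdot 10^{6}$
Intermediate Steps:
$\left(42268 - 44488\right) \left(\left(22 - -4056\right) + \sqrt{1933 + 8554}\right) = - 2220 \left(\left(22 + 4056\right) + \sqrt{10487}\right) = - 2220 \left(4078 + \sqrt{10487}\right) = -9053160 - 2220 \sqrt{10487}$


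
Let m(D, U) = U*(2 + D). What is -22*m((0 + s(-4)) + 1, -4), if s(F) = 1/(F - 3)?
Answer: 1760/7 ≈ 251.43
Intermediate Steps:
s(F) = 1/(-3 + F)
-22*m((0 + s(-4)) + 1, -4) = -(-88)*(2 + ((0 + 1/(-3 - 4)) + 1)) = -(-88)*(2 + ((0 + 1/(-7)) + 1)) = -(-88)*(2 + ((0 - 1/7) + 1)) = -(-88)*(2 + (-1/7 + 1)) = -(-88)*(2 + 6/7) = -(-88)*20/7 = -22*(-80/7) = 1760/7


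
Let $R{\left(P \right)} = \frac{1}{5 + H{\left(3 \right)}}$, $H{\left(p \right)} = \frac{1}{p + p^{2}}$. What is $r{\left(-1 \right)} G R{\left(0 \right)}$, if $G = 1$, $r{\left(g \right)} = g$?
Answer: $- \frac{12}{61} \approx -0.19672$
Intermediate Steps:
$R{\left(P \right)} = \frac{12}{61}$ ($R{\left(P \right)} = \frac{1}{5 + \frac{1}{3 \left(1 + 3\right)}} = \frac{1}{5 + \frac{1}{3 \cdot 4}} = \frac{1}{5 + \frac{1}{3} \cdot \frac{1}{4}} = \frac{1}{5 + \frac{1}{12}} = \frac{1}{\frac{61}{12}} = \frac{12}{61}$)
$r{\left(-1 \right)} G R{\left(0 \right)} = \left(-1\right) 1 \cdot \frac{12}{61} = \left(-1\right) \frac{12}{61} = - \frac{12}{61}$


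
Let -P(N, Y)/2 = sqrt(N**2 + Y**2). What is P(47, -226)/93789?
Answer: -2*sqrt(53285)/93789 ≈ -0.0049224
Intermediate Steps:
P(N, Y) = -2*sqrt(N**2 + Y**2)
P(47, -226)/93789 = -2*sqrt(47**2 + (-226)**2)/93789 = -2*sqrt(2209 + 51076)*(1/93789) = -2*sqrt(53285)*(1/93789) = -2*sqrt(53285)/93789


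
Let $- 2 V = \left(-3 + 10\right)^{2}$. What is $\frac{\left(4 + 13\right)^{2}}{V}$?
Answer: $- \frac{578}{49} \approx -11.796$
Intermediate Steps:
$V = - \frac{49}{2}$ ($V = - \frac{\left(-3 + 10\right)^{2}}{2} = - \frac{7^{2}}{2} = \left(- \frac{1}{2}\right) 49 = - \frac{49}{2} \approx -24.5$)
$\frac{\left(4 + 13\right)^{2}}{V} = \frac{\left(4 + 13\right)^{2}}{- \frac{49}{2}} = 17^{2} \left(- \frac{2}{49}\right) = 289 \left(- \frac{2}{49}\right) = - \frac{578}{49}$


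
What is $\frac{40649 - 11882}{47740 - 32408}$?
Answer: $\frac{28767}{15332} \approx 1.8763$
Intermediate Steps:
$\frac{40649 - 11882}{47740 - 32408} = \frac{28767}{15332}$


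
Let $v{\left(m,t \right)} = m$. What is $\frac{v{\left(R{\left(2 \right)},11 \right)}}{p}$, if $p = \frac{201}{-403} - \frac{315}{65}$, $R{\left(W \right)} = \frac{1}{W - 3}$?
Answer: $\frac{403}{2154} \approx 0.18709$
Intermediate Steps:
$R{\left(W \right)} = \frac{1}{-3 + W}$
$p = - \frac{2154}{403}$ ($p = 201 \left(- \frac{1}{403}\right) - \frac{63}{13} = - \frac{201}{403} - \frac{63}{13} = - \frac{2154}{403} \approx -5.3449$)
$\frac{v{\left(R{\left(2 \right)},11 \right)}}{p} = \frac{1}{\left(-3 + 2\right) \left(- \frac{2154}{403}\right)} = \frac{1}{-1} \left(- \frac{403}{2154}\right) = \left(-1\right) \left(- \frac{403}{2154}\right) = \frac{403}{2154}$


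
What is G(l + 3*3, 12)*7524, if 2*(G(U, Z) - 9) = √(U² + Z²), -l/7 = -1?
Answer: 142956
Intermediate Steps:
l = 7 (l = -7*(-1) = 7)
G(U, Z) = 9 + √(U² + Z²)/2
G(l + 3*3, 12)*7524 = (9 + √((7 + 3*3)² + 12²)/2)*7524 = (9 + √((7 + 9)² + 144)/2)*7524 = (9 + √(16² + 144)/2)*7524 = (9 + √(256 + 144)/2)*7524 = (9 + √400/2)*7524 = (9 + (½)*20)*7524 = (9 + 10)*7524 = 19*7524 = 142956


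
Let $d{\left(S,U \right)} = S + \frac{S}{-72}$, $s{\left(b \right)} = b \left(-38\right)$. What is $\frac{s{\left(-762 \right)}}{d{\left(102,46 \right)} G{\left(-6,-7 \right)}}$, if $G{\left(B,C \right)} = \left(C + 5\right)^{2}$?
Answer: $\frac{86868}{1207} \approx 71.97$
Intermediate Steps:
$s{\left(b \right)} = - 38 b$
$G{\left(B,C \right)} = \left(5 + C\right)^{2}$
$d{\left(S,U \right)} = \frac{71 S}{72}$ ($d{\left(S,U \right)} = S + S \left(- \frac{1}{72}\right) = S - \frac{S}{72} = \frac{71 S}{72}$)
$\frac{s{\left(-762 \right)}}{d{\left(102,46 \right)} G{\left(-6,-7 \right)}} = \frac{\left(-38\right) \left(-762\right)}{\frac{71}{72} \cdot 102 \left(5 - 7\right)^{2}} = \frac{28956}{\frac{1207}{12} \left(-2\right)^{2}} = \frac{28956}{\frac{1207}{12} \cdot 4} = \frac{28956}{\frac{1207}{3}} = 28956 \cdot \frac{3}{1207} = \frac{86868}{1207}$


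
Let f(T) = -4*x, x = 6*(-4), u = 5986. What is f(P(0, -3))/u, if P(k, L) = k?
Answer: 48/2993 ≈ 0.016037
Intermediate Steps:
x = -24
f(T) = 96 (f(T) = -4*(-24) = 96)
f(P(0, -3))/u = 96/5986 = 96*(1/5986) = 48/2993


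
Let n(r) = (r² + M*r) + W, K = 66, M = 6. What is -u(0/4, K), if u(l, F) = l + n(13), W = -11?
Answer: -236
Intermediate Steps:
n(r) = -11 + r² + 6*r (n(r) = (r² + 6*r) - 11 = -11 + r² + 6*r)
u(l, F) = 236 + l (u(l, F) = l + (-11 + 13² + 6*13) = l + (-11 + 169 + 78) = l + 236 = 236 + l)
-u(0/4, K) = -(236 + 0/4) = -(236 + 0*(¼)) = -(236 + 0) = -1*236 = -236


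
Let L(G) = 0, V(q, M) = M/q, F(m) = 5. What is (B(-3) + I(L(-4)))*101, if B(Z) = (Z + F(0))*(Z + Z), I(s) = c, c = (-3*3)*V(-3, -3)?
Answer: -2121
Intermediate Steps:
c = -9 (c = (-3*3)*(-3/(-3)) = -(-27)*(-1)/3 = -9*1 = -9)
I(s) = -9
B(Z) = 2*Z*(5 + Z) (B(Z) = (Z + 5)*(Z + Z) = (5 + Z)*(2*Z) = 2*Z*(5 + Z))
(B(-3) + I(L(-4)))*101 = (2*(-3)*(5 - 3) - 9)*101 = (2*(-3)*2 - 9)*101 = (-12 - 9)*101 = -21*101 = -2121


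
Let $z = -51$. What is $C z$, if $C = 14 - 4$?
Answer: $-510$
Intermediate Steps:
$C = 10$
$C z = 10 \left(-51\right) = -510$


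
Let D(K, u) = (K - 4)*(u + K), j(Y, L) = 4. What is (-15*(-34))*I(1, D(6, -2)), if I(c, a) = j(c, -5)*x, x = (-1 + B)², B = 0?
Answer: 2040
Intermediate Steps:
D(K, u) = (-4 + K)*(K + u)
x = 1 (x = (-1 + 0)² = (-1)² = 1)
I(c, a) = 4 (I(c, a) = 4*1 = 4)
(-15*(-34))*I(1, D(6, -2)) = -15*(-34)*4 = 510*4 = 2040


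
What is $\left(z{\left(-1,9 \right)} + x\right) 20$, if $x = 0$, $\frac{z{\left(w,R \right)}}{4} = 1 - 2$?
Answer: $-80$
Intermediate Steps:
$z{\left(w,R \right)} = -4$ ($z{\left(w,R \right)} = 4 \left(1 - 2\right) = 4 \left(-1\right) = -4$)
$\left(z{\left(-1,9 \right)} + x\right) 20 = \left(-4 + 0\right) 20 = \left(-4\right) 20 = -80$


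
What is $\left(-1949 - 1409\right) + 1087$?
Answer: $-2271$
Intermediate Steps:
$\left(-1949 - 1409\right) + 1087 = -3358 + 1087 = -2271$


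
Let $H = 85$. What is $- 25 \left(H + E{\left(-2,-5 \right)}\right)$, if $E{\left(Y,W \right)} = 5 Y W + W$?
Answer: $-3250$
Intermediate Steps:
$E{\left(Y,W \right)} = W + 5 W Y$ ($E{\left(Y,W \right)} = 5 W Y + W = W + 5 W Y$)
$- 25 \left(H + E{\left(-2,-5 \right)}\right) = - 25 \left(85 - 5 \left(1 + 5 \left(-2\right)\right)\right) = - 25 \left(85 - 5 \left(1 - 10\right)\right) = - 25 \left(85 - -45\right) = - 25 \left(85 + 45\right) = \left(-25\right) 130 = -3250$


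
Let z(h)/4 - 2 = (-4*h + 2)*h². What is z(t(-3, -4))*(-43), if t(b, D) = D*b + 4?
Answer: 2729640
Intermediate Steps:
t(b, D) = 4 + D*b
z(h) = 8 + 4*h²*(2 - 4*h) (z(h) = 8 + 4*((-4*h + 2)*h²) = 8 + 4*((2 - 4*h)*h²) = 8 + 4*(h²*(2 - 4*h)) = 8 + 4*h²*(2 - 4*h))
z(t(-3, -4))*(-43) = (8 - 16*(4 - 4*(-3))³ + 8*(4 - 4*(-3))²)*(-43) = (8 - 16*(4 + 12)³ + 8*(4 + 12)²)*(-43) = (8 - 16*16³ + 8*16²)*(-43) = (8 - 16*4096 + 8*256)*(-43) = (8 - 65536 + 2048)*(-43) = -63480*(-43) = 2729640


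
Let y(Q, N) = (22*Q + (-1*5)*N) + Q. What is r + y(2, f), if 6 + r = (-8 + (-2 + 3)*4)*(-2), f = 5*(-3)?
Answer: 123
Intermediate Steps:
f = -15
y(Q, N) = -5*N + 23*Q (y(Q, N) = (22*Q - 5*N) + Q = (-5*N + 22*Q) + Q = -5*N + 23*Q)
r = 2 (r = -6 + (-8 + (-2 + 3)*4)*(-2) = -6 + (-8 + 1*4)*(-2) = -6 + (-8 + 4)*(-2) = -6 - 4*(-2) = -6 + 8 = 2)
r + y(2, f) = 2 + (-5*(-15) + 23*2) = 2 + (75 + 46) = 2 + 121 = 123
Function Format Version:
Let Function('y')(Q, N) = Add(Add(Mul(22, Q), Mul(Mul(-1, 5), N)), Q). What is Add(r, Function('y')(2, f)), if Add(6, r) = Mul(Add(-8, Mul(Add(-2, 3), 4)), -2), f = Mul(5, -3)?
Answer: 123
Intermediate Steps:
f = -15
Function('y')(Q, N) = Add(Mul(-5, N), Mul(23, Q)) (Function('y')(Q, N) = Add(Add(Mul(22, Q), Mul(-5, N)), Q) = Add(Add(Mul(-5, N), Mul(22, Q)), Q) = Add(Mul(-5, N), Mul(23, Q)))
r = 2 (r = Add(-6, Mul(Add(-8, Mul(Add(-2, 3), 4)), -2)) = Add(-6, Mul(Add(-8, Mul(1, 4)), -2)) = Add(-6, Mul(Add(-8, 4), -2)) = Add(-6, Mul(-4, -2)) = Add(-6, 8) = 2)
Add(r, Function('y')(2, f)) = Add(2, Add(Mul(-5, -15), Mul(23, 2))) = Add(2, Add(75, 46)) = Add(2, 121) = 123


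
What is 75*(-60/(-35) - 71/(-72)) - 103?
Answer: 16721/168 ≈ 99.530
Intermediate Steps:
75*(-60/(-35) - 71/(-72)) - 103 = 75*(-60*(-1/35) - 71*(-1/72)) - 103 = 75*(12/7 + 71/72) - 103 = 75*(1361/504) - 103 = 34025/168 - 103 = 16721/168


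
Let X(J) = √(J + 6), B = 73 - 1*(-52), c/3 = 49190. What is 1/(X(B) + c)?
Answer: 147570/21776904769 - √131/21776904769 ≈ 6.7759e-6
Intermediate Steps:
c = 147570 (c = 3*49190 = 147570)
B = 125 (B = 73 + 52 = 125)
X(J) = √(6 + J)
1/(X(B) + c) = 1/(√(6 + 125) + 147570) = 1/(√131 + 147570) = 1/(147570 + √131)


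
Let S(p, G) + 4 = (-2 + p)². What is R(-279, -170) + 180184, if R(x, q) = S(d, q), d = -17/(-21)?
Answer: 79460005/441 ≈ 1.8018e+5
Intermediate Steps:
d = 17/21 (d = -17*(-1/21) = 17/21 ≈ 0.80952)
S(p, G) = -4 + (-2 + p)²
R(x, q) = -1139/441 (R(x, q) = 17*(-4 + 17/21)/21 = (17/21)*(-67/21) = -1139/441)
R(-279, -170) + 180184 = -1139/441 + 180184 = 79460005/441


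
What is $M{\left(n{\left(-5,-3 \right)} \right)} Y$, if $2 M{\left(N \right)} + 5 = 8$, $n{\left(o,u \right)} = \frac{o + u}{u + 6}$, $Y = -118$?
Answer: $-177$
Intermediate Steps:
$n{\left(o,u \right)} = \frac{o + u}{6 + u}$
$M{\left(N \right)} = \frac{3}{2}$ ($M{\left(N \right)} = - \frac{5}{2} + \frac{1}{2} \cdot 8 = - \frac{5}{2} + 4 = \frac{3}{2}$)
$M{\left(n{\left(-5,-3 \right)} \right)} Y = \frac{3}{2} \left(-118\right) = -177$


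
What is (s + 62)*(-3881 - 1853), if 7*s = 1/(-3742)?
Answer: -4656085409/13097 ≈ -3.5551e+5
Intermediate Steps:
s = -1/26194 (s = (⅐)/(-3742) = (⅐)*(-1/3742) = -1/26194 ≈ -3.8177e-5)
(s + 62)*(-3881 - 1853) = (-1/26194 + 62)*(-3881 - 1853) = (1624027/26194)*(-5734) = -4656085409/13097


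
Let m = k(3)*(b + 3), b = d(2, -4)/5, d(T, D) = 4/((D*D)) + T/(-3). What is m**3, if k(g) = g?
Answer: 42875/64 ≈ 669.92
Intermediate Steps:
d(T, D) = 4/D**2 - T/3 (d(T, D) = 4/(D**2) + T*(-1/3) = 4/D**2 - T/3)
b = -1/12 (b = (4/(-4)**2 - 1/3*2)/5 = (4*(1/16) - 2/3)*(1/5) = (1/4 - 2/3)*(1/5) = -5/12*1/5 = -1/12 ≈ -0.083333)
m = 35/4 (m = 3*(-1/12 + 3) = 3*(35/12) = 35/4 ≈ 8.7500)
m**3 = (35/4)**3 = 42875/64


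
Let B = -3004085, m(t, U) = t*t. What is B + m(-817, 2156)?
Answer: -2336596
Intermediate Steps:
m(t, U) = t²
B + m(-817, 2156) = -3004085 + (-817)² = -3004085 + 667489 = -2336596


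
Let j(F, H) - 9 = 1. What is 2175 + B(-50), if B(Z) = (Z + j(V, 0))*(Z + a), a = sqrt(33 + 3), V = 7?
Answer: 3935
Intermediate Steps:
j(F, H) = 10 (j(F, H) = 9 + 1 = 10)
a = 6 (a = sqrt(36) = 6)
B(Z) = (6 + Z)*(10 + Z) (B(Z) = (Z + 10)*(Z + 6) = (10 + Z)*(6 + Z) = (6 + Z)*(10 + Z))
2175 + B(-50) = 2175 + (60 + (-50)**2 + 16*(-50)) = 2175 + (60 + 2500 - 800) = 2175 + 1760 = 3935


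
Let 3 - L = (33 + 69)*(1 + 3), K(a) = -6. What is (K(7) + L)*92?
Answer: -37812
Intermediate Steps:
L = -405 (L = 3 - (33 + 69)*(1 + 3) = 3 - 102*4 = 3 - 1*408 = 3 - 408 = -405)
(K(7) + L)*92 = (-6 - 405)*92 = -411*92 = -37812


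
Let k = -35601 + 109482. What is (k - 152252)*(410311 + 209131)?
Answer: -48546288982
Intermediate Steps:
k = 73881
(k - 152252)*(410311 + 209131) = (73881 - 152252)*(410311 + 209131) = -78371*619442 = -48546288982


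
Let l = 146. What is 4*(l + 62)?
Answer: 832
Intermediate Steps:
4*(l + 62) = 4*(146 + 62) = 4*208 = 832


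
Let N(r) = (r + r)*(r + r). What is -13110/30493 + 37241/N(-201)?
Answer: -983038627/4927790772 ≈ -0.19949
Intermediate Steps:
N(r) = 4*r**2 (N(r) = (2*r)*(2*r) = 4*r**2)
-13110/30493 + 37241/N(-201) = -13110/30493 + 37241/((4*(-201)**2)) = -13110*1/30493 + 37241/((4*40401)) = -13110/30493 + 37241/161604 = -983038627/4927790772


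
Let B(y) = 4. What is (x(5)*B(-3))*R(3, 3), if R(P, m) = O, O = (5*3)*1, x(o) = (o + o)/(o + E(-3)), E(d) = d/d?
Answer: 100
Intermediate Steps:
E(d) = 1
x(o) = 2*o/(1 + o) (x(o) = (o + o)/(o + 1) = (2*o)/(1 + o) = 2*o/(1 + o))
O = 15 (O = 15*1 = 15)
R(P, m) = 15
(x(5)*B(-3))*R(3, 3) = ((2*5/(1 + 5))*4)*15 = ((2*5/6)*4)*15 = ((2*5*(⅙))*4)*15 = ((5/3)*4)*15 = (20/3)*15 = 100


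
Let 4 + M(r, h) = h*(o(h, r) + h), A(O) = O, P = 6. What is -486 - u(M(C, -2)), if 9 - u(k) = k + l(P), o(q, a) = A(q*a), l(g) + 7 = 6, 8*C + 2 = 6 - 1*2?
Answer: -495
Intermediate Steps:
C = 1/4 (C = -1/4 + (6 - 1*2)/8 = -1/4 + (6 - 2)/8 = -1/4 + (1/8)*4 = -1/4 + 1/2 = 1/4 ≈ 0.25000)
l(g) = -1 (l(g) = -7 + 6 = -1)
o(q, a) = a*q (o(q, a) = q*a = a*q)
M(r, h) = -4 + h*(h + h*r) (M(r, h) = -4 + h*(r*h + h) = -4 + h*(h*r + h) = -4 + h*(h + h*r))
u(k) = 10 - k (u(k) = 9 - (k - 1) = 9 - (-1 + k) = 9 + (1 - k) = 10 - k)
-486 - u(M(C, -2)) = -486 - (10 - (-4 + (-2)**2 + (1/4)*(-2)**2)) = -486 - (10 - (-4 + 4 + (1/4)*4)) = -486 - (10 - (-4 + 4 + 1)) = -486 - (10 - 1*1) = -486 - (10 - 1) = -486 - 1*9 = -486 - 9 = -495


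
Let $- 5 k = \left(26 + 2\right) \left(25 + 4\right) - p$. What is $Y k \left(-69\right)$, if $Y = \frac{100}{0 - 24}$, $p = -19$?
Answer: $- \frac{95565}{2} \approx -47783.0$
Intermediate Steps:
$k = - \frac{831}{5}$ ($k = - \frac{\left(26 + 2\right) \left(25 + 4\right) - -19}{5} = - \frac{28 \cdot 29 + 19}{5} = - \frac{812 + 19}{5} = \left(- \frac{1}{5}\right) 831 = - \frac{831}{5} \approx -166.2$)
$Y = - \frac{25}{6}$ ($Y = \frac{100}{0 - 24} = \frac{100}{-24} = 100 \left(- \frac{1}{24}\right) = - \frac{25}{6} \approx -4.1667$)
$Y k \left(-69\right) = \left(- \frac{25}{6}\right) \left(- \frac{831}{5}\right) \left(-69\right) = \frac{1385}{2} \left(-69\right) = - \frac{95565}{2}$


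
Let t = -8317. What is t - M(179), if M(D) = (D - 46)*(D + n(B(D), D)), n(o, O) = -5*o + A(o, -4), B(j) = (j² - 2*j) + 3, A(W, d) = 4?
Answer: 21038534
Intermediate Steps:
B(j) = 3 + j² - 2*j
n(o, O) = 4 - 5*o (n(o, O) = -5*o + 4 = 4 - 5*o)
M(D) = (-46 + D)*(-11 - 5*D² + 11*D) (M(D) = (D - 46)*(D + (4 - 5*(3 + D² - 2*D))) = (-46 + D)*(D + (4 + (-15 - 5*D² + 10*D))) = (-46 + D)*(D + (-11 - 5*D² + 10*D)) = (-46 + D)*(-11 - 5*D² + 11*D))
t - M(179) = -8317 - (506 - 517*179 - 5*179³ + 241*179²) = -8317 - (506 - 92543 - 5*5735339 + 241*32041) = -8317 - (506 - 92543 - 28676695 + 7721881) = -8317 - 1*(-21046851) = -8317 + 21046851 = 21038534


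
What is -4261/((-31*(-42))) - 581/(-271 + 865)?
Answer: -273958/64449 ≈ -4.2508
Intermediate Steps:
-4261/((-31*(-42))) - 581/(-271 + 865) = -4261/1302 - 581/594 = -273958/64449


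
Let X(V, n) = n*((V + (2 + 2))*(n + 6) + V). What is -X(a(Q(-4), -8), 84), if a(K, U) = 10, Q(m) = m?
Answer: -106680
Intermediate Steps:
X(V, n) = n*(V + (4 + V)*(6 + n)) (X(V, n) = n*((V + 4)*(6 + n) + V) = n*((4 + V)*(6 + n) + V) = n*(V + (4 + V)*(6 + n)))
-X(a(Q(-4), -8), 84) = -84*(24 + 4*84 + 7*10 + 10*84) = -84*(24 + 336 + 70 + 840) = -84*1270 = -1*106680 = -106680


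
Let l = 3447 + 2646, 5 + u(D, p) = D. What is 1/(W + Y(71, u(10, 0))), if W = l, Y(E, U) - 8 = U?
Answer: 1/6106 ≈ 0.00016377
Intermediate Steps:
u(D, p) = -5 + D
Y(E, U) = 8 + U
l = 6093
W = 6093
1/(W + Y(71, u(10, 0))) = 1/(6093 + (8 + (-5 + 10))) = 1/(6093 + (8 + 5)) = 1/(6093 + 13) = 1/6106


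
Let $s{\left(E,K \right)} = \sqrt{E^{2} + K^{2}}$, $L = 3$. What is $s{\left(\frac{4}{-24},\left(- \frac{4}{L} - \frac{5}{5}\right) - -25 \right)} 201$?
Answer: $\frac{67 \sqrt{18497}}{2} \approx 4556.1$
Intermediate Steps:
$s{\left(\frac{4}{-24},\left(- \frac{4}{L} - \frac{5}{5}\right) - -25 \right)} 201 = \sqrt{\left(\frac{4}{-24}\right)^{2} + \left(\left(- \frac{4}{3} - \frac{5}{5}\right) - -25\right)^{2}} \cdot 201 = \sqrt{\left(4 \left(- \frac{1}{24}\right)\right)^{2} + \left(\left(\left(-4\right) \frac{1}{3} - 1\right) + 25\right)^{2}} \cdot 201 = \sqrt{\left(- \frac{1}{6}\right)^{2} + \left(\left(- \frac{4}{3} - 1\right) + 25\right)^{2}} \cdot 201 = \sqrt{\frac{1}{36} + \left(- \frac{7}{3} + 25\right)^{2}} \cdot 201 = \sqrt{\frac{1}{36} + \left(\frac{68}{3}\right)^{2}} \cdot 201 = \sqrt{\frac{1}{36} + \frac{4624}{9}} \cdot 201 = \sqrt{\frac{18497}{36}} \cdot 201 = \frac{\sqrt{18497}}{6} \cdot 201 = \frac{67 \sqrt{18497}}{2}$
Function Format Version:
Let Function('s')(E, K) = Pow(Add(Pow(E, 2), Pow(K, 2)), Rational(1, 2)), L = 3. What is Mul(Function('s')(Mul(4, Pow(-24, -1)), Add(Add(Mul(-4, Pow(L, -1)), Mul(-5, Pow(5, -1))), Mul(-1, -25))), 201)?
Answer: Mul(Rational(67, 2), Pow(18497, Rational(1, 2))) ≈ 4556.1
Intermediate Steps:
Mul(Function('s')(Mul(4, Pow(-24, -1)), Add(Add(Mul(-4, Pow(L, -1)), Mul(-5, Pow(5, -1))), Mul(-1, -25))), 201) = Mul(Pow(Add(Pow(Mul(4, Pow(-24, -1)), 2), Pow(Add(Add(Mul(-4, Pow(3, -1)), Mul(-5, Pow(5, -1))), Mul(-1, -25)), 2)), Rational(1, 2)), 201) = Mul(Pow(Add(Pow(Mul(4, Rational(-1, 24)), 2), Pow(Add(Add(Mul(-4, Rational(1, 3)), Mul(-5, Rational(1, 5))), 25), 2)), Rational(1, 2)), 201) = Mul(Pow(Add(Pow(Rational(-1, 6), 2), Pow(Add(Add(Rational(-4, 3), -1), 25), 2)), Rational(1, 2)), 201) = Mul(Pow(Add(Rational(1, 36), Pow(Add(Rational(-7, 3), 25), 2)), Rational(1, 2)), 201) = Mul(Pow(Add(Rational(1, 36), Pow(Rational(68, 3), 2)), Rational(1, 2)), 201) = Mul(Pow(Add(Rational(1, 36), Rational(4624, 9)), Rational(1, 2)), 201) = Mul(Pow(Rational(18497, 36), Rational(1, 2)), 201) = Mul(Mul(Rational(1, 6), Pow(18497, Rational(1, 2))), 201) = Mul(Rational(67, 2), Pow(18497, Rational(1, 2)))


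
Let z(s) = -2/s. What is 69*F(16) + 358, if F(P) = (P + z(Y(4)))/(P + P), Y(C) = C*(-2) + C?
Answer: 25189/64 ≈ 393.58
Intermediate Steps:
Y(C) = -C (Y(C) = -2*C + C = -C)
F(P) = (1/2 + P)/(2*P) (F(P) = (P - 2/((-1*4)))/(P + P) = (P - 2/(-4))/((2*P)) = (P - 2*(-1/4))*(1/(2*P)) = (P + 1/2)*(1/(2*P)) = (1/2 + P)*(1/(2*P)) = (1/2 + P)/(2*P))
69*F(16) + 358 = 69*((1/4)*(1 + 2*16)/16) + 358 = 69*((1/4)*(1/16)*(1 + 32)) + 358 = 69*((1/4)*(1/16)*33) + 358 = 69*(33/64) + 358 = 2277/64 + 358 = 25189/64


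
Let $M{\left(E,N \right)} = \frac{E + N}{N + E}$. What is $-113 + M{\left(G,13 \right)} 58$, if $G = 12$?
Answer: $-55$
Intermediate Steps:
$M{\left(E,N \right)} = 1$ ($M{\left(E,N \right)} = \frac{E + N}{E + N} = 1$)
$-113 + M{\left(G,13 \right)} 58 = -113 + 1 \cdot 58 = -113 + 58 = -55$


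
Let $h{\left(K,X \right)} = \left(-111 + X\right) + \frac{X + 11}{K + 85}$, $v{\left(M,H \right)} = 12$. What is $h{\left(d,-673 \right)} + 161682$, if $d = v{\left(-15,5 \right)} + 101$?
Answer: $\frac{15928571}{99} \approx 1.6089 \cdot 10^{5}$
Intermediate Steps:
$d = 113$ ($d = 12 + 101 = 113$)
$h{\left(K,X \right)} = -111 + X + \frac{11 + X}{85 + K}$ ($h{\left(K,X \right)} = \left(-111 + X\right) + \frac{11 + X}{85 + K} = -111 + X + \frac{11 + X}{85 + K}$)
$h{\left(d,-673 \right)} + 161682 = \frac{-9424 - 12543 + 86 \left(-673\right) + 113 \left(-673\right)}{85 + 113} + 161682 = \frac{-9424 - 12543 - 57878 - 76049}{198} + 161682 = \frac{1}{198} \left(-155894\right) + 161682 = - \frac{77947}{99} + 161682 = \frac{15928571}{99}$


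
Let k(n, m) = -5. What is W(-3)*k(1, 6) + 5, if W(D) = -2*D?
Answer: -25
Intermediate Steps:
W(-3)*k(1, 6) + 5 = -2*(-3)*(-5) + 5 = 6*(-5) + 5 = -30 + 5 = -25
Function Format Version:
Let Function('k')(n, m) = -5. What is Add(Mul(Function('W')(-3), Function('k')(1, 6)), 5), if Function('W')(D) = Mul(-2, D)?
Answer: -25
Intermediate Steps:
Add(Mul(Function('W')(-3), Function('k')(1, 6)), 5) = Add(Mul(Mul(-2, -3), -5), 5) = Add(Mul(6, -5), 5) = Add(-30, 5) = -25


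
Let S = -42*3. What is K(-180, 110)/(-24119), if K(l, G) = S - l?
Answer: -54/24119 ≈ -0.0022389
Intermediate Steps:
S = -126
K(l, G) = -126 - l
K(-180, 110)/(-24119) = (-126 - 1*(-180))/(-24119) = (-126 + 180)*(-1/24119) = 54*(-1/24119) = -54/24119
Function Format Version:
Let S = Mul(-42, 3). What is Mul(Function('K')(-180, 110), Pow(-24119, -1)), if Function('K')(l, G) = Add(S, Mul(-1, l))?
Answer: Rational(-54, 24119) ≈ -0.0022389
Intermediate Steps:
S = -126
Function('K')(l, G) = Add(-126, Mul(-1, l))
Mul(Function('K')(-180, 110), Pow(-24119, -1)) = Mul(Add(-126, Mul(-1, -180)), Pow(-24119, -1)) = Mul(Add(-126, 180), Rational(-1, 24119)) = Mul(54, Rational(-1, 24119)) = Rational(-54, 24119)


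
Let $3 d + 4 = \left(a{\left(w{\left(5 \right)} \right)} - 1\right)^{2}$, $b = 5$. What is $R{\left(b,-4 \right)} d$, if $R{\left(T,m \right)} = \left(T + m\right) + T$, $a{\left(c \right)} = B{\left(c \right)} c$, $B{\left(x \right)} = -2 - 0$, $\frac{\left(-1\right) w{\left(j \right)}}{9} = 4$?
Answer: $10074$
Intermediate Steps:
$w{\left(j \right)} = -36$ ($w{\left(j \right)} = \left(-9\right) 4 = -36$)
$B{\left(x \right)} = -2$ ($B{\left(x \right)} = -2 + 0 = -2$)
$a{\left(c \right)} = - 2 c$
$R{\left(T,m \right)} = m + 2 T$
$d = 1679$ ($d = - \frac{4}{3} + \frac{\left(\left(-2\right) \left(-36\right) - 1\right)^{2}}{3} = - \frac{4}{3} + \frac{\left(72 - 1\right)^{2}}{3} = - \frac{4}{3} + \frac{71^{2}}{3} = - \frac{4}{3} + \frac{1}{3} \cdot 5041 = - \frac{4}{3} + \frac{5041}{3} = 1679$)
$R{\left(b,-4 \right)} d = \left(-4 + 2 \cdot 5\right) 1679 = \left(-4 + 10\right) 1679 = 6 \cdot 1679 = 10074$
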